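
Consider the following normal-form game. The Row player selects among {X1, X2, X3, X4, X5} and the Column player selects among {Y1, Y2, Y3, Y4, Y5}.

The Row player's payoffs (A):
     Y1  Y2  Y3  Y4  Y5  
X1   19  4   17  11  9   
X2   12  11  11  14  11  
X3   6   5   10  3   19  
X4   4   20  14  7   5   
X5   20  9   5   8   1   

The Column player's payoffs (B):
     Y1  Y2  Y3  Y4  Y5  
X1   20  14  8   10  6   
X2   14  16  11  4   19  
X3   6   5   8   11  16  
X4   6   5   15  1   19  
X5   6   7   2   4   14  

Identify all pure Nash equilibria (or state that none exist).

Check mutual best responses: a cell is a NE iff neither player can gain by unilaterally deviating.
The Row player's best responses — vs Y1: X5 (payoff 20); vs Y2: X4 (payoff 20); vs Y3: X1 (payoff 17); vs Y4: X2 (payoff 14); vs Y5: X3 (payoff 19).
The Column player's best responses — vs X1: Y1 (payoff 20); vs X2: Y5 (payoff 19); vs X3: Y5 (payoff 16); vs X4: Y5 (payoff 19); vs X5: Y5 (payoff 14).
The only mutual best response is (X3, Y5); neither player gains by switching there.

(X3, Y5)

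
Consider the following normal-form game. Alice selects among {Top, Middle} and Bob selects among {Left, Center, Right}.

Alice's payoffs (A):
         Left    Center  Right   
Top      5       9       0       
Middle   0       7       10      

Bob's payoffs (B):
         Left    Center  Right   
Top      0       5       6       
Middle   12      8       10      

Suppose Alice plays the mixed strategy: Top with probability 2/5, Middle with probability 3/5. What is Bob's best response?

Right

Bob's best reply maximizes expected payoff against the mix.
Left: (2/5)·0 + (3/5)·12 = 36/5
Center: (2/5)·5 + (3/5)·8 = 34/5
Right: (2/5)·6 + (3/5)·10 = 42/5
Highest expected payoff is 42/5, from Right.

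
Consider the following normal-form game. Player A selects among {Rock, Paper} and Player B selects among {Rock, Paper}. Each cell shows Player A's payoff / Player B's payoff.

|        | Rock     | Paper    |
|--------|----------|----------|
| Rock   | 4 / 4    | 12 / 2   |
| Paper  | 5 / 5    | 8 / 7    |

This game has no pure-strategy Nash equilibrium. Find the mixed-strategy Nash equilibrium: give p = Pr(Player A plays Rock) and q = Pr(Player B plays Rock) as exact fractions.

p = 1/2, q = 4/5

In a mixed NE each player is indifferent between their pure strategies, so the opponent's mix sets the indifference.
Player B indifferent between Rock and Paper: p·4 + (1−p)·5 = p·2 + (1−p)·7 ⟹ 5 + (-1)p = 7 + (-5)p ⟹ p = 1/2.
Player A indifferent between Rock and Paper: q·4 + (1−q)·12 = q·5 + (1−q)·8 ⟹ 12 + (-8)q = 8 + (-3)q ⟹ q = 4/5.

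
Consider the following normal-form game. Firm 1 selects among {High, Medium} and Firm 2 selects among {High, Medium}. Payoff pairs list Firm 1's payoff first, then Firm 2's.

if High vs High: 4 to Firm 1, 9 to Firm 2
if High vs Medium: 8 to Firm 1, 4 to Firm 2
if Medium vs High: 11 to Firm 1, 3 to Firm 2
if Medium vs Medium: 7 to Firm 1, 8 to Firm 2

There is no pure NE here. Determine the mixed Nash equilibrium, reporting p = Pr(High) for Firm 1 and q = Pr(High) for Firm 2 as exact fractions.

p = 1/2, q = 1/8

In a mixed NE each player is indifferent between their pure strategies, so the opponent's mix sets the indifference.
Firm 2 indifferent between High and Medium: p·9 + (1−p)·3 = p·4 + (1−p)·8 ⟹ 3 + 6p = 8 + (-4)p ⟹ p = 1/2.
Firm 1 indifferent between High and Medium: q·4 + (1−q)·8 = q·11 + (1−q)·7 ⟹ 8 + (-4)q = 7 + 4q ⟹ q = 1/8.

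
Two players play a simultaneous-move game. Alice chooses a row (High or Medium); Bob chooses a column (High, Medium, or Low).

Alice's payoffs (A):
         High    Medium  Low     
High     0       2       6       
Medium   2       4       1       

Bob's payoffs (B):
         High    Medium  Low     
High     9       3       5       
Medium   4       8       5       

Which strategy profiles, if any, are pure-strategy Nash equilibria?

A profile is a Nash equilibrium when each player is best-responding to the other.
Alice's best responses — vs High: Medium (payoff 2); vs Medium: Medium (payoff 4); vs Low: High (payoff 6).
Bob's best responses — vs High: High (payoff 9); vs Medium: Medium (payoff 8).
The only mutual best response is (Medium, Medium); neither player gains by switching there.

(Medium, Medium)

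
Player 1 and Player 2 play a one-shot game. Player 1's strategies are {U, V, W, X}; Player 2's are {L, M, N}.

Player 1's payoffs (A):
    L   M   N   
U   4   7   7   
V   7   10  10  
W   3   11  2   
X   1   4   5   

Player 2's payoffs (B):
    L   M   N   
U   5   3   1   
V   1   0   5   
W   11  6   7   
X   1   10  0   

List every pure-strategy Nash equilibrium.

(V, N)

Check mutual best responses: a cell is a NE iff neither player can gain by unilaterally deviating.
Player 1's best responses — vs L: V (payoff 7); vs M: W (payoff 11); vs N: V (payoff 10).
Player 2's best responses — vs U: L (payoff 5); vs V: N (payoff 5); vs W: L (payoff 11); vs X: M (payoff 10).
The only mutual best response is (V, N); neither player gains by switching there.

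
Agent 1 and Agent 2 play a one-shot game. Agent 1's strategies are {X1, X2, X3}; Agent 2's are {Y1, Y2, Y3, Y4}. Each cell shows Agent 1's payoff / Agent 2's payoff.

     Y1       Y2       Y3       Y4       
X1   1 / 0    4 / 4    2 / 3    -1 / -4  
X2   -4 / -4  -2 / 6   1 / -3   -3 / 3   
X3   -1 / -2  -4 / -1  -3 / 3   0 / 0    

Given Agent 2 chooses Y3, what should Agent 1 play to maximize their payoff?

With Agent 2 fixed at Y3, Agent 1's payoffs are: X1 → 2, X2 → 1, X3 → -3.
The maximum is 2, achieved by X1.

X1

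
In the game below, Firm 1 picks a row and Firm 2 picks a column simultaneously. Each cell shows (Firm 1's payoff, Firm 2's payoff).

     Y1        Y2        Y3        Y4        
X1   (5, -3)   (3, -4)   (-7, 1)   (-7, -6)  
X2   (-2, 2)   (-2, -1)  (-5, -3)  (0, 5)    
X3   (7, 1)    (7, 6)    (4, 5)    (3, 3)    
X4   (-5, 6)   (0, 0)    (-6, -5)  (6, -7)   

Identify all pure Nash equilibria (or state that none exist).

(X3, Y2)

Find each player's best response to every opponent strategy; NE are the intersections.
Firm 1's best responses — vs Y1: X3 (payoff 7); vs Y2: X3 (payoff 7); vs Y3: X3 (payoff 4); vs Y4: X4 (payoff 6).
Firm 2's best responses — vs X1: Y3 (payoff 1); vs X2: Y4 (payoff 5); vs X3: Y2 (payoff 6); vs X4: Y1 (payoff 6).
The only mutual best response is (X3, Y2); neither player gains by switching there.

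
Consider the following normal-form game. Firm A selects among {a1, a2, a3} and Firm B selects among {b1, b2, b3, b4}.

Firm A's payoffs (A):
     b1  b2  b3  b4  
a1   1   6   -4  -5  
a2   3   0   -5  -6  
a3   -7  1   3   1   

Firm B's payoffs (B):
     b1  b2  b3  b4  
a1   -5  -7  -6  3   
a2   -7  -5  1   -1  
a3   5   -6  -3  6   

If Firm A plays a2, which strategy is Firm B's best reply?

With Firm A fixed at a2, Firm B's payoffs are: b1 → -7, b2 → -5, b3 → 1, b4 → -1.
The maximum is 1, achieved by b3.

b3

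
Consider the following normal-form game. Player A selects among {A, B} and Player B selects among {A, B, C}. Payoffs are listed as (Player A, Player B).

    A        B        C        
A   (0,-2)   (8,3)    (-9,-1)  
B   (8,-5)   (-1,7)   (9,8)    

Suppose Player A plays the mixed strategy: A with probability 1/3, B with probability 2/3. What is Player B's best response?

B

Compute Player B's expected payoff from each pure strategy against the given mix.
A: (1/3)·(-2) + (2/3)·(-5) = -4
B: (1/3)·3 + (2/3)·7 = 17/3
C: (1/3)·(-1) + (2/3)·8 = 5
Highest expected payoff is 17/3, from B.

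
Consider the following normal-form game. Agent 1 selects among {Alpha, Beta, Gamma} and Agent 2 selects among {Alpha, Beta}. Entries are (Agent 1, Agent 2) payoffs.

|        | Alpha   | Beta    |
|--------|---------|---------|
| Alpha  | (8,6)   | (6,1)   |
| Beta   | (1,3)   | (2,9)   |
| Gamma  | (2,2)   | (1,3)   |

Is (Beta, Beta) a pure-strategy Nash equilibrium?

Holding Agent 2 at Beta: Agent 1 gets 2 from Beta but could get 6 by switching to Alpha. Agent 1 has a profitable deviation.

No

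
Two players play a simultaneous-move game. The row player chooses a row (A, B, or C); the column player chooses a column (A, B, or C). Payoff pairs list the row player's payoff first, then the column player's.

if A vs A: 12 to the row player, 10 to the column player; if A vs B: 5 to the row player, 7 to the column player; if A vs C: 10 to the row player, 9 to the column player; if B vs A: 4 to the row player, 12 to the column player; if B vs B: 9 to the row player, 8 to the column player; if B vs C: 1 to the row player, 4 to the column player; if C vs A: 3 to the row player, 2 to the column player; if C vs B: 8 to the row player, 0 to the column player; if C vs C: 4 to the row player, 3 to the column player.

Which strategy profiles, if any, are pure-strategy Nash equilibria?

Check mutual best responses: a cell is a NE iff neither player can gain by unilaterally deviating.
The row player's best responses — vs A: A (payoff 12); vs B: B (payoff 9); vs C: A (payoff 10).
The column player's best responses — vs A: A (payoff 10); vs B: A (payoff 12); vs C: C (payoff 3).
The only mutual best response is (A, A); neither player gains by switching there.

(A, A)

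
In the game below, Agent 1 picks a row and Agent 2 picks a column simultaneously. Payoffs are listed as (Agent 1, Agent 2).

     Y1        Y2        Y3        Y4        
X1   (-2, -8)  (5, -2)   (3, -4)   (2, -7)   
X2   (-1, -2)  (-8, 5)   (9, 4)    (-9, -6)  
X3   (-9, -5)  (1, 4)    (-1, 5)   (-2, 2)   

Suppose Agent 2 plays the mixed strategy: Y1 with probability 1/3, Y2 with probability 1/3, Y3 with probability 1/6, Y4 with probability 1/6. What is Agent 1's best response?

Compute Agent 1's expected payoff from each pure strategy against the given mix.
X1: (1/3)·(-2) + (1/3)·5 + (1/6)·3 + (1/6)·2 = 11/6
X2: (1/3)·(-1) + (1/3)·(-8) + (1/6)·9 + (1/6)·(-9) = -3
X3: (1/3)·(-9) + (1/3)·1 + (1/6)·(-1) + (1/6)·(-2) = -19/6
Highest expected payoff is 11/6, from X1.

X1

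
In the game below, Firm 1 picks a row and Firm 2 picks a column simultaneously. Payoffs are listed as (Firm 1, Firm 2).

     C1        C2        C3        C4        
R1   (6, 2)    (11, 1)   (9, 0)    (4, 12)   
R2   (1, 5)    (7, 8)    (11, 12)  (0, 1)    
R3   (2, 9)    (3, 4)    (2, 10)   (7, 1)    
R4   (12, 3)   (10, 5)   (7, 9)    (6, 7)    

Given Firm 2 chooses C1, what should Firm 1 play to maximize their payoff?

R4

With Firm 2 fixed at C1, Firm 1's payoffs are: R1 → 6, R2 → 1, R3 → 2, R4 → 12.
The maximum is 12, achieved by R4.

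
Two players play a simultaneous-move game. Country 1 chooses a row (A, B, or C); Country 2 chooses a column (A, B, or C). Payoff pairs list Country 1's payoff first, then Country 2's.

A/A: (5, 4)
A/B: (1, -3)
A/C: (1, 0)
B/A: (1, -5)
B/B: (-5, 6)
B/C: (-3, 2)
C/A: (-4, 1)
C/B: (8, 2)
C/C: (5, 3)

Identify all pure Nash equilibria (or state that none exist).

A profile is a Nash equilibrium when each player is best-responding to the other.
Country 1's best responses — vs A: A (payoff 5); vs B: C (payoff 8); vs C: C (payoff 5).
Country 2's best responses — vs A: A (payoff 4); vs B: B (payoff 6); vs C: C (payoff 3).
Mutual best responses occur at (A, A) and (C, C); at each, neither player gains by switching.

(A, A) and (C, C)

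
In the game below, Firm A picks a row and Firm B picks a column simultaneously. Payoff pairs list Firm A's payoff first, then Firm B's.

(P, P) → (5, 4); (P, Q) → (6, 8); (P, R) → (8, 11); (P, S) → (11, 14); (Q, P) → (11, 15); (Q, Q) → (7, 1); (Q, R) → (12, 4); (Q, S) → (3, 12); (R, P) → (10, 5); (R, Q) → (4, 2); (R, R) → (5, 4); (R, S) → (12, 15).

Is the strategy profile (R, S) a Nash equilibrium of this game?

Yes

Holding Firm B at S: Firm A gets 12 from R, versus 11 from P, 3 from Q. No profitable deviation for Firm A.
Holding Firm A at R: Firm B gets 15 from S, versus 5 from P, 2 from Q, 4 from R. No profitable deviation for Firm B either.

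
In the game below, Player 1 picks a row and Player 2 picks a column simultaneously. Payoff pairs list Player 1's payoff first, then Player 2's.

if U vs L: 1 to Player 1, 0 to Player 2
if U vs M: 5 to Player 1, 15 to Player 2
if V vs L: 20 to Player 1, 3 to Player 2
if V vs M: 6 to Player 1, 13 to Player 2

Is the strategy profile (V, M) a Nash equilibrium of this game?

Holding Player 2 at M: Player 1 gets 6 from V, versus 5 from U. No profitable deviation for Player 1.
Holding Player 1 at V: Player 2 gets 13 from M, versus 3 from L. No profitable deviation for Player 2 either.

Yes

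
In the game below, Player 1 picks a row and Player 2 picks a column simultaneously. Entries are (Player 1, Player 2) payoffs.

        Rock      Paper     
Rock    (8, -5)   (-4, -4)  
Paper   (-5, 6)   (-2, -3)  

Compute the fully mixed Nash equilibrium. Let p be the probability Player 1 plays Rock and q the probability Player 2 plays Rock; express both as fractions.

p = 9/10, q = 2/15

In a mixed NE each player is indifferent between their pure strategies, so the opponent's mix sets the indifference.
Player 2 indifferent between Rock and Paper: p·(-5) + (1−p)·6 = p·(-4) + (1−p)·(-3) ⟹ 6 + (-11)p = (-3) + (-1)p ⟹ p = 9/10.
Player 1 indifferent between Rock and Paper: q·8 + (1−q)·(-4) = q·(-5) + (1−q)·(-2) ⟹ (-4) + 12q = (-2) + (-3)q ⟹ q = 2/15.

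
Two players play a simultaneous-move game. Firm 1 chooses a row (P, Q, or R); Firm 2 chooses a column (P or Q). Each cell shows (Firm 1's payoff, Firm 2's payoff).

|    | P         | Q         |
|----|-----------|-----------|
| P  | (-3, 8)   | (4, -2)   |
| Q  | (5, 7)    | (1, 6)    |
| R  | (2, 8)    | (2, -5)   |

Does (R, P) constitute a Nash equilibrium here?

No

Holding Firm 2 at P: Firm 1 gets 2 from R but could get 5 by switching to Q. Firm 1 has a profitable deviation.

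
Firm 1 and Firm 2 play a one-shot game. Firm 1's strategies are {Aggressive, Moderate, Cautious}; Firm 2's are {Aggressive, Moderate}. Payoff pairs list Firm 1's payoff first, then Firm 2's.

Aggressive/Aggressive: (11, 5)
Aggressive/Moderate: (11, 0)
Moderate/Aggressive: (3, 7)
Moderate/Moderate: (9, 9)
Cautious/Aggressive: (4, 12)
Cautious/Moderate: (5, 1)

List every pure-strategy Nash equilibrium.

(Aggressive, Aggressive)

Check mutual best responses: a cell is a NE iff neither player can gain by unilaterally deviating.
Firm 1's best responses — vs Aggressive: Aggressive (payoff 11); vs Moderate: Aggressive (payoff 11).
Firm 2's best responses — vs Aggressive: Aggressive (payoff 5); vs Moderate: Moderate (payoff 9); vs Cautious: Aggressive (payoff 12).
The only mutual best response is (Aggressive, Aggressive); neither player gains by switching there.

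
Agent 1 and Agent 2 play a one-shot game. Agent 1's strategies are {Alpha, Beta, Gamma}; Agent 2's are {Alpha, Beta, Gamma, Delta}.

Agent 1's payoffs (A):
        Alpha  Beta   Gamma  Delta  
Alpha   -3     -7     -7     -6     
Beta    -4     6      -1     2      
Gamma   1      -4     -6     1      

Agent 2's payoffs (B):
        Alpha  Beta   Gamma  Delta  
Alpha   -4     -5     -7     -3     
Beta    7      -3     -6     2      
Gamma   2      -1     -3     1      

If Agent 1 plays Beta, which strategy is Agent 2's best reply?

Alpha

With Agent 1 fixed at Beta, Agent 2's payoffs are: Alpha → 7, Beta → -3, Gamma → -6, Delta → 2.
The maximum is 7, achieved by Alpha.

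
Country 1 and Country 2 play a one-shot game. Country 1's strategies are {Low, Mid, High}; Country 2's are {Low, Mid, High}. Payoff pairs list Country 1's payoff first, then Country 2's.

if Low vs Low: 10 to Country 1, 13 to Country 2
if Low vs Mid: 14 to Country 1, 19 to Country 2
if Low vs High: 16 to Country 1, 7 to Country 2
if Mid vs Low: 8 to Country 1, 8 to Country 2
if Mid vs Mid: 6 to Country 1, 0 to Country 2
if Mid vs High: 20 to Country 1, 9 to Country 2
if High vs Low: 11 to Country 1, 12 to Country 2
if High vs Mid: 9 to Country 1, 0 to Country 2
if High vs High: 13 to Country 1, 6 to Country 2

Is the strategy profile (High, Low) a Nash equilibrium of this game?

Holding Country 2 at Low: Country 1 gets 11 from High, versus 10 from Low, 8 from Mid. No profitable deviation for Country 1.
Holding Country 1 at High: Country 2 gets 12 from Low, versus 0 from Mid, 6 from High. No profitable deviation for Country 2 either.

Yes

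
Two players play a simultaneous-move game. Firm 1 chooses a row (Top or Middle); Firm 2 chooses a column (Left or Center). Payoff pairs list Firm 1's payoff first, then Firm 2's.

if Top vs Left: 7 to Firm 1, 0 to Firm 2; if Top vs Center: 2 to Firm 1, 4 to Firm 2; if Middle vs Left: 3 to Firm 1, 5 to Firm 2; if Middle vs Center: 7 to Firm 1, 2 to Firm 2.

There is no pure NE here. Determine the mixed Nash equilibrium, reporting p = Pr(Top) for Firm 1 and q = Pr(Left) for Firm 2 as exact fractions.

In a mixed NE each player is indifferent between their pure strategies, so the opponent's mix sets the indifference.
Firm 2 indifferent between Left and Center: p·0 + (1−p)·5 = p·4 + (1−p)·2 ⟹ 5 + (-5)p = 2 + 2p ⟹ p = 3/7.
Firm 1 indifferent between Top and Middle: q·7 + (1−q)·2 = q·3 + (1−q)·7 ⟹ 2 + 5q = 7 + (-4)q ⟹ q = 5/9.

p = 3/7, q = 5/9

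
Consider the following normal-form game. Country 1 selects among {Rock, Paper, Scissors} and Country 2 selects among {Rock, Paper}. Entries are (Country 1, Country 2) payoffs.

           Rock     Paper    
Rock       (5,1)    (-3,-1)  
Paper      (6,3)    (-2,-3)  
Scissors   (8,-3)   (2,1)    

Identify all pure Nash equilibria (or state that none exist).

A profile is a Nash equilibrium when each player is best-responding to the other.
Country 1's best responses — vs Rock: Scissors (payoff 8); vs Paper: Scissors (payoff 2).
Country 2's best responses — vs Rock: Rock (payoff 1); vs Paper: Rock (payoff 3); vs Scissors: Paper (payoff 1).
The only mutual best response is (Scissors, Paper); neither player gains by switching there.

(Scissors, Paper)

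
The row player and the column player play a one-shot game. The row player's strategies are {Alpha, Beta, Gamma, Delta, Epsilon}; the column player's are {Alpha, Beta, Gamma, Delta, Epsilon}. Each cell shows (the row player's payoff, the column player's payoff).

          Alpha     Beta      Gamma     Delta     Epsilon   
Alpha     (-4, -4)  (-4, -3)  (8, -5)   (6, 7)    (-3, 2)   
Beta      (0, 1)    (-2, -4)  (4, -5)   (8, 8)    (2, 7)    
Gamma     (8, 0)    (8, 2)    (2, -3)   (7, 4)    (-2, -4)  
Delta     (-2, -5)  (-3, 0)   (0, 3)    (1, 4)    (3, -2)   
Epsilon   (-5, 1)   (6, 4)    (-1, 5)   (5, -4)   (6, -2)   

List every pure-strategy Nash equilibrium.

A profile is a Nash equilibrium when each player is best-responding to the other.
The row player's best responses — vs Alpha: Gamma (payoff 8); vs Beta: Gamma (payoff 8); vs Gamma: Alpha (payoff 8); vs Delta: Beta (payoff 8); vs Epsilon: Epsilon (payoff 6).
The column player's best responses — vs Alpha: Delta (payoff 7); vs Beta: Delta (payoff 8); vs Gamma: Delta (payoff 4); vs Delta: Delta (payoff 4); vs Epsilon: Gamma (payoff 5).
The only mutual best response is (Beta, Delta); neither player gains by switching there.

(Beta, Delta)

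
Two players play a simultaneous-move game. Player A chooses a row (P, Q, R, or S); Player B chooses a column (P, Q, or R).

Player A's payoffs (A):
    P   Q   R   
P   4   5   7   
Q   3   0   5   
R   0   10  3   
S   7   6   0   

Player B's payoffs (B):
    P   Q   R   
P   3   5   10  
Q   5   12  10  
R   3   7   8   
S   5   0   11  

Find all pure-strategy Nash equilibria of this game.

(P, R)

Check mutual best responses: a cell is a NE iff neither player can gain by unilaterally deviating.
Player A's best responses — vs P: S (payoff 7); vs Q: R (payoff 10); vs R: P (payoff 7).
Player B's best responses — vs P: R (payoff 10); vs Q: Q (payoff 12); vs R: R (payoff 8); vs S: R (payoff 11).
The only mutual best response is (P, R); neither player gains by switching there.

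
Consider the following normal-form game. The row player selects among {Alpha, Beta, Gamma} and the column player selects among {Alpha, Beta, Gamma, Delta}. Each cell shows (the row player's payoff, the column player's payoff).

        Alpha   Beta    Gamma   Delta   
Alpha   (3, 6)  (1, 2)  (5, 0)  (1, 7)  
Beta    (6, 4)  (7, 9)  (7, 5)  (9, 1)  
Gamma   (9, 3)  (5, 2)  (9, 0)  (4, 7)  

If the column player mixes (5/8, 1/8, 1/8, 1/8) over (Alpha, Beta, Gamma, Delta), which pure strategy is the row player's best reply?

The row player's best reply maximizes expected payoff against the mix.
Alpha: (5/8)·3 + (1/8)·1 + (1/8)·5 + (1/8)·1 = 11/4
Beta: (5/8)·6 + (1/8)·7 + (1/8)·7 + (1/8)·9 = 53/8
Gamma: (5/8)·9 + (1/8)·5 + (1/8)·9 + (1/8)·4 = 63/8
Highest expected payoff is 63/8, from Gamma.

Gamma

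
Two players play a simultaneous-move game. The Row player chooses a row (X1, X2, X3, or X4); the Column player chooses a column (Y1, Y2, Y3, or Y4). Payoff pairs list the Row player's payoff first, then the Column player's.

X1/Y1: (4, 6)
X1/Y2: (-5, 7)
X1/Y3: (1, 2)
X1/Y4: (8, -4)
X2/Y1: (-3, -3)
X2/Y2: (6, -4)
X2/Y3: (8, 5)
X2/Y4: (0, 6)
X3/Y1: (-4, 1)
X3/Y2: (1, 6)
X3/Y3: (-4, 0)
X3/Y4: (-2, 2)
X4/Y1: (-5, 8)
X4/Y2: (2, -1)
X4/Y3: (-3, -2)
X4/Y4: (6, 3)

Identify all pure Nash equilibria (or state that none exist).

Find each player's best response to every opponent strategy; NE are the intersections.
The Row player's best responses — vs Y1: X1 (payoff 4); vs Y2: X2 (payoff 6); vs Y3: X2 (payoff 8); vs Y4: X1 (payoff 8).
The Column player's best responses — vs X1: Y2 (payoff 7); vs X2: Y4 (payoff 6); vs X3: Y2 (payoff 6); vs X4: Y1 (payoff 8).
No cell has both players best-responding. For instance, the Row player's best reply to Y1 is X1, but against X1 the Column player prefers Y2 over Y1.

No pure-strategy Nash equilibrium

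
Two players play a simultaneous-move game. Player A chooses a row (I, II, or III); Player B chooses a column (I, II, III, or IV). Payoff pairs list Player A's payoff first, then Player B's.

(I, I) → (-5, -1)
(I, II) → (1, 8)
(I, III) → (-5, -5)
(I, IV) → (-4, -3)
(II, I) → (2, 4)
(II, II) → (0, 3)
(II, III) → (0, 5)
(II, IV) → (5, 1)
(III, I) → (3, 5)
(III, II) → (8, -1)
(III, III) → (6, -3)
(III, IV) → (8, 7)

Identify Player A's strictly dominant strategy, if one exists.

III

Check whether one of Player A's strategies beats all alternatives regardless of what the opponent does.
III strictly dominates: vs I: 3 > each of {-5, 2}; vs II: 8 > each of {1, 0}; vs III: 6 > each of {-5, 0}; vs IV: 8 > each of {-4, 5}.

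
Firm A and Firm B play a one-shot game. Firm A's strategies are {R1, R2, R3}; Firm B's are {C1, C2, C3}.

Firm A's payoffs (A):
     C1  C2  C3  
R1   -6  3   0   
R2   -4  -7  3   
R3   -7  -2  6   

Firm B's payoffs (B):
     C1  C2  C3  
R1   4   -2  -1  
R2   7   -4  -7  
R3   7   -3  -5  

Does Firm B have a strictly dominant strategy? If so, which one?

C1

A strategy is strictly dominant if it gives Firm B a strictly higher payoff than every other strategy, against every choice by the opponent.
C1 strictly dominates: vs R1: 4 > each of {-2, -1}; vs R2: 7 > each of {-4, -7}; vs R3: 7 > each of {-3, -5}.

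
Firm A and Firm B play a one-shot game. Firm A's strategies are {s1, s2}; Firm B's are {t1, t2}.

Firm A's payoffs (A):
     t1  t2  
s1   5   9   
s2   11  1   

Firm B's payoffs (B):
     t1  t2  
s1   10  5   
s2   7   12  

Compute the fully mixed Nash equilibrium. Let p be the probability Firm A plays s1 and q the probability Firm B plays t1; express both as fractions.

Each player's mixing probability is pinned down by making the *other* player indifferent.
Firm B indifferent between t1 and t2: p·10 + (1−p)·7 = p·5 + (1−p)·12 ⟹ 7 + 3p = 12 + (-7)p ⟹ p = 1/2.
Firm A indifferent between s1 and s2: q·5 + (1−q)·9 = q·11 + (1−q)·1 ⟹ 9 + (-4)q = 1 + 10q ⟹ q = 4/7.

p = 1/2, q = 4/7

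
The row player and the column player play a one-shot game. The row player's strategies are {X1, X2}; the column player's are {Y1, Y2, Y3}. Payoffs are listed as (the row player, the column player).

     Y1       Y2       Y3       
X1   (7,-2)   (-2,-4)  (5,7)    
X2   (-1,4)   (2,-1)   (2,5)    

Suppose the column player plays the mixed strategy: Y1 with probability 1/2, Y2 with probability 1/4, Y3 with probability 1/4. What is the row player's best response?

Compute the row player's expected payoff from each pure strategy against the given mix.
X1: (1/2)·7 + (1/4)·(-2) + (1/4)·5 = 17/4
X2: (1/2)·(-1) + (1/4)·2 + (1/4)·2 = 1/2
Highest expected payoff is 17/4, from X1.

X1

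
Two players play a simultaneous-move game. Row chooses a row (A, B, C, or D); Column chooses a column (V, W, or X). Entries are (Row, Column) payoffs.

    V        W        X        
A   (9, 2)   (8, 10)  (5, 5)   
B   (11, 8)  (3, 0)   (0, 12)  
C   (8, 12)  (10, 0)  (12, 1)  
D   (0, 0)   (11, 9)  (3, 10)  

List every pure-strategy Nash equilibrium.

None

A profile is a Nash equilibrium when each player is best-responding to the other.
Row's best responses — vs V: B (payoff 11); vs W: D (payoff 11); vs X: C (payoff 12).
Column's best responses — vs A: W (payoff 10); vs B: X (payoff 12); vs C: V (payoff 12); vs D: X (payoff 10).
No cell has both players best-responding. For instance, Row's best reply to W is D, but against D Column prefers X over W.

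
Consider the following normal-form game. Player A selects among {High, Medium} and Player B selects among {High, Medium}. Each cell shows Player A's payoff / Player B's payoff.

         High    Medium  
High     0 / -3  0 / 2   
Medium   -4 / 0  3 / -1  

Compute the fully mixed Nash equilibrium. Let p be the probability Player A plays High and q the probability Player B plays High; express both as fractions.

p = 1/6, q = 3/7

In a mixed NE each player is indifferent between their pure strategies, so the opponent's mix sets the indifference.
Player B indifferent between High and Medium: p·(-3) + (1−p)·0 = p·2 + (1−p)·(-1) ⟹ 0 + (-3)p = (-1) + 3p ⟹ p = 1/6.
Player A indifferent between High and Medium: q·0 + (1−q)·0 = q·(-4) + (1−q)·3 ⟹ 0 + 0q = 3 + (-7)q ⟹ q = 3/7.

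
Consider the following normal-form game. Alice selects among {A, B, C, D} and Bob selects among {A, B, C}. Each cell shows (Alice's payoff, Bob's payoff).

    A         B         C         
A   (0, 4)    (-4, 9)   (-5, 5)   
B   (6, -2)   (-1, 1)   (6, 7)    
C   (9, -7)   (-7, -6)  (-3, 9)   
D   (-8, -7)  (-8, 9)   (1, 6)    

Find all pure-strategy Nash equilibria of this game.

(B, C)

Check mutual best responses: a cell is a NE iff neither player can gain by unilaterally deviating.
Alice's best responses — vs A: C (payoff 9); vs B: B (payoff -1); vs C: B (payoff 6).
Bob's best responses — vs A: B (payoff 9); vs B: C (payoff 7); vs C: C (payoff 9); vs D: B (payoff 9).
The only mutual best response is (B, C); neither player gains by switching there.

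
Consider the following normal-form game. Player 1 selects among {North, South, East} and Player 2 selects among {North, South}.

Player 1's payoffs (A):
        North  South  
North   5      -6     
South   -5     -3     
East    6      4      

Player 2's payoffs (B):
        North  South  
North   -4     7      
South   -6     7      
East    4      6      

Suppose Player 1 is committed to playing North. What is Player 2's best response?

South

With Player 1 fixed at North, Player 2's payoffs are: North → -4, South → 7.
The maximum is 7, achieved by South.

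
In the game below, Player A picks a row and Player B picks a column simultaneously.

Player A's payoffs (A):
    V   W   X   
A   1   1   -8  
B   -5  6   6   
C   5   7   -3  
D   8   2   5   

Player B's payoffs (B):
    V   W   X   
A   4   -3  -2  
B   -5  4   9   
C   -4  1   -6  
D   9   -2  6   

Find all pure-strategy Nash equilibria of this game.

(B, X), (C, W), and (D, V)

Find each player's best response to every opponent strategy; NE are the intersections.
Player A's best responses — vs V: D (payoff 8); vs W: C (payoff 7); vs X: B (payoff 6).
Player B's best responses — vs A: V (payoff 4); vs B: X (payoff 9); vs C: W (payoff 1); vs D: V (payoff 9).
Mutual best responses occur at (B, X), (C, W), and (D, V); at each, neither player gains by switching.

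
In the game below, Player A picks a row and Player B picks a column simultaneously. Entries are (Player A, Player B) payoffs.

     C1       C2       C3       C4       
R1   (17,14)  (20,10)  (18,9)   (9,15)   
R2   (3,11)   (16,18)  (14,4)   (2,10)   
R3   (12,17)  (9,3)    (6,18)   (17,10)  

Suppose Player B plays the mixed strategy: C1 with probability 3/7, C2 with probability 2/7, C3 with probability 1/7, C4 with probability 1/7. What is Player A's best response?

R1

Player A's best reply maximizes expected payoff against the mix.
R1: (3/7)·17 + (2/7)·20 + (1/7)·18 + (1/7)·9 = 118/7
R2: (3/7)·3 + (2/7)·16 + (1/7)·14 + (1/7)·2 = 57/7
R3: (3/7)·12 + (2/7)·9 + (1/7)·6 + (1/7)·17 = 11
Highest expected payoff is 118/7, from R1.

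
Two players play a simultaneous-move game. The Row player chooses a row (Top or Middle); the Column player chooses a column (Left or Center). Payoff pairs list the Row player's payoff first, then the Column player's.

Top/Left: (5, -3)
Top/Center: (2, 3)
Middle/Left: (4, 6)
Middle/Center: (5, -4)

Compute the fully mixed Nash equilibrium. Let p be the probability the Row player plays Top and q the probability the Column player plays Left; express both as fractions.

Each player's mixing probability is pinned down by making the *other* player indifferent.
The Column player indifferent between Left and Center: p·(-3) + (1−p)·6 = p·3 + (1−p)·(-4) ⟹ 6 + (-9)p = (-4) + 7p ⟹ p = 5/8.
The Row player indifferent between Top and Middle: q·5 + (1−q)·2 = q·4 + (1−q)·5 ⟹ 2 + 3q = 5 + (-1)q ⟹ q = 3/4.

p = 5/8, q = 3/4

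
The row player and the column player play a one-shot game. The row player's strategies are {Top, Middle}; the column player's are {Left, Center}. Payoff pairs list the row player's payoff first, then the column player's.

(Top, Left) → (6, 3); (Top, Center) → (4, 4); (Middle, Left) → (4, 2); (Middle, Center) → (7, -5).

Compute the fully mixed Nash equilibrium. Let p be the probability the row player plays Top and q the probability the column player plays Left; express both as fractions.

p = 7/8, q = 3/5

Each player's mixing probability is pinned down by making the *other* player indifferent.
The column player indifferent between Left and Center: p·3 + (1−p)·2 = p·4 + (1−p)·(-5) ⟹ 2 + 1p = (-5) + 9p ⟹ p = 7/8.
The row player indifferent between Top and Middle: q·6 + (1−q)·4 = q·4 + (1−q)·7 ⟹ 4 + 2q = 7 + (-3)q ⟹ q = 3/5.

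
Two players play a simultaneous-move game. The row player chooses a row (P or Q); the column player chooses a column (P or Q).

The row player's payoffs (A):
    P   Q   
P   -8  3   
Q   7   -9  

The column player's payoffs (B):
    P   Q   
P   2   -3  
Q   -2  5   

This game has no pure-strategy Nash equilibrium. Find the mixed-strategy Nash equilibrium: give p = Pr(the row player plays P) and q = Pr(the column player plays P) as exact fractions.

In a mixed NE each player is indifferent between their pure strategies, so the opponent's mix sets the indifference.
The column player indifferent between P and Q: p·2 + (1−p)·(-2) = p·(-3) + (1−p)·5 ⟹ (-2) + 4p = 5 + (-8)p ⟹ p = 7/12.
The row player indifferent between P and Q: q·(-8) + (1−q)·3 = q·7 + (1−q)·(-9) ⟹ 3 + (-11)q = (-9) + 16q ⟹ q = 4/9.

p = 7/12, q = 4/9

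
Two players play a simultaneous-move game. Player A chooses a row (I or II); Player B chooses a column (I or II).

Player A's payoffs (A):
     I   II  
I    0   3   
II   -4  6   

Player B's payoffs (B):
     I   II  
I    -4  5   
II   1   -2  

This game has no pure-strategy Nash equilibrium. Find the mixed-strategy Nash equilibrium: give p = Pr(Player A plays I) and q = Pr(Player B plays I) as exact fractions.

p = 1/4, q = 3/7

Each player's mixing probability is pinned down by making the *other* player indifferent.
Player B indifferent between I and II: p·(-4) + (1−p)·1 = p·5 + (1−p)·(-2) ⟹ 1 + (-5)p = (-2) + 7p ⟹ p = 1/4.
Player A indifferent between I and II: q·0 + (1−q)·3 = q·(-4) + (1−q)·6 ⟹ 3 + (-3)q = 6 + (-10)q ⟹ q = 3/7.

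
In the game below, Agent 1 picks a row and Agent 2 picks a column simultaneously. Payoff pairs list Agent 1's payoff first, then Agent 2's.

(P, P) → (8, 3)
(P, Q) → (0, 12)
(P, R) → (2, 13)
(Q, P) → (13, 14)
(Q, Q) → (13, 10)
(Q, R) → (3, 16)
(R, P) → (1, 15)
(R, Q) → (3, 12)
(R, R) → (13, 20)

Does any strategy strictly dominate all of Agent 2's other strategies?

A strategy is strictly dominant if it gives Agent 2 a strictly higher payoff than every other strategy, against every choice by the opponent.
R strictly dominates: vs P: 13 > each of {3, 12}; vs Q: 16 > each of {14, 10}; vs R: 20 > each of {15, 12}.

R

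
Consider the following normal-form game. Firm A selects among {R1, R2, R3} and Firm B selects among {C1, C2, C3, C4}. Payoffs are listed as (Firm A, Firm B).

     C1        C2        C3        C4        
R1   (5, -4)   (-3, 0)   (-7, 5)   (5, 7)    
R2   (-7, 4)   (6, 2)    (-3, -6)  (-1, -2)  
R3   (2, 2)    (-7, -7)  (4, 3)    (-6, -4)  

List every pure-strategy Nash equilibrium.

(R1, C4) and (R3, C3)

Find each player's best response to every opponent strategy; NE are the intersections.
Firm A's best responses — vs C1: R1 (payoff 5); vs C2: R2 (payoff 6); vs C3: R3 (payoff 4); vs C4: R1 (payoff 5).
Firm B's best responses — vs R1: C4 (payoff 7); vs R2: C1 (payoff 4); vs R3: C3 (payoff 3).
Mutual best responses occur at (R1, C4) and (R3, C3); at each, neither player gains by switching.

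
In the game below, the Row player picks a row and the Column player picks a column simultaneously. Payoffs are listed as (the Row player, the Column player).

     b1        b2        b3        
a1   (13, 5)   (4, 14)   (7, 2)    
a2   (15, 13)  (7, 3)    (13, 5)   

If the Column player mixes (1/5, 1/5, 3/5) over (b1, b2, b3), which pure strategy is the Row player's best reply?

The Row player's best reply maximizes expected payoff against the mix.
a1: (1/5)·13 + (1/5)·4 + (3/5)·7 = 38/5
a2: (1/5)·15 + (1/5)·7 + (3/5)·13 = 61/5
Highest expected payoff is 61/5, from a2.

a2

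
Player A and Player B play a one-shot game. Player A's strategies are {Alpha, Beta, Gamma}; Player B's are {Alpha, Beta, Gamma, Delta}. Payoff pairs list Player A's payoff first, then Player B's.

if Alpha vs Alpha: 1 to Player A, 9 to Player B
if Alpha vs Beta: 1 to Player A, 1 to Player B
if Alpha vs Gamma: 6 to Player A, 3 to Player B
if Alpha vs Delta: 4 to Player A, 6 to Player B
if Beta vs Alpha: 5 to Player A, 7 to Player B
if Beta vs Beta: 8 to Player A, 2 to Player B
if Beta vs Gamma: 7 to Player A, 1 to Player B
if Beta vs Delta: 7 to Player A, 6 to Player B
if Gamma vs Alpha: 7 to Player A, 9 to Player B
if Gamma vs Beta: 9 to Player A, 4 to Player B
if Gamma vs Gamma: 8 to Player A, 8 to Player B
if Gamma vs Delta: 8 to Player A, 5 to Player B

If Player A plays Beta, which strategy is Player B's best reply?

Alpha

With Player A fixed at Beta, Player B's payoffs are: Alpha → 7, Beta → 2, Gamma → 1, Delta → 6.
The maximum is 7, achieved by Alpha.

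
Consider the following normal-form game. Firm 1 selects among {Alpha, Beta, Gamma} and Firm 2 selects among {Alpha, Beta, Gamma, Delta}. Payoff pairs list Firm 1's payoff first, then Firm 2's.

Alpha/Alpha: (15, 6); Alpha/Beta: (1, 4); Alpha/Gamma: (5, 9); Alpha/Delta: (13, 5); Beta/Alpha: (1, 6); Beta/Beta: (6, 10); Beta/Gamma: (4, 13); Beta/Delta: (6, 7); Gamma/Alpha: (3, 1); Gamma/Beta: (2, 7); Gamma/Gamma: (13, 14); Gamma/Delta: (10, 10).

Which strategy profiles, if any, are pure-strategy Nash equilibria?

(Gamma, Gamma)

Find each player's best response to every opponent strategy; NE are the intersections.
Firm 1's best responses — vs Alpha: Alpha (payoff 15); vs Beta: Beta (payoff 6); vs Gamma: Gamma (payoff 13); vs Delta: Alpha (payoff 13).
Firm 2's best responses — vs Alpha: Gamma (payoff 9); vs Beta: Gamma (payoff 13); vs Gamma: Gamma (payoff 14).
The only mutual best response is (Gamma, Gamma); neither player gains by switching there.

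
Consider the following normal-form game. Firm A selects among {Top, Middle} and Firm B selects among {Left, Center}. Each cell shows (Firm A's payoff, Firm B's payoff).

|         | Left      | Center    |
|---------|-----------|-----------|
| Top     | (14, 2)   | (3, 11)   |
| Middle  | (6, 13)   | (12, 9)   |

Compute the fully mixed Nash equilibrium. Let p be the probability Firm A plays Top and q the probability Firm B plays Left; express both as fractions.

p = 4/13, q = 9/17

In a mixed NE each player is indifferent between their pure strategies, so the opponent's mix sets the indifference.
Firm B indifferent between Left and Center: p·2 + (1−p)·13 = p·11 + (1−p)·9 ⟹ 13 + (-11)p = 9 + 2p ⟹ p = 4/13.
Firm A indifferent between Top and Middle: q·14 + (1−q)·3 = q·6 + (1−q)·12 ⟹ 3 + 11q = 12 + (-6)q ⟹ q = 9/17.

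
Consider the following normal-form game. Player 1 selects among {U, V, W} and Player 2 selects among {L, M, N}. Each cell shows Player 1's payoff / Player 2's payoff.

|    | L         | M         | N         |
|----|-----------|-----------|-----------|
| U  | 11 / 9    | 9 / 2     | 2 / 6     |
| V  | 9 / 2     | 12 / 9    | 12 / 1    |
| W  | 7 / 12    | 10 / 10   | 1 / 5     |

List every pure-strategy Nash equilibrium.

(U, L) and (V, M)

A profile is a Nash equilibrium when each player is best-responding to the other.
Player 1's best responses — vs L: U (payoff 11); vs M: V (payoff 12); vs N: V (payoff 12).
Player 2's best responses — vs U: L (payoff 9); vs V: M (payoff 9); vs W: L (payoff 12).
Mutual best responses occur at (U, L) and (V, M); at each, neither player gains by switching.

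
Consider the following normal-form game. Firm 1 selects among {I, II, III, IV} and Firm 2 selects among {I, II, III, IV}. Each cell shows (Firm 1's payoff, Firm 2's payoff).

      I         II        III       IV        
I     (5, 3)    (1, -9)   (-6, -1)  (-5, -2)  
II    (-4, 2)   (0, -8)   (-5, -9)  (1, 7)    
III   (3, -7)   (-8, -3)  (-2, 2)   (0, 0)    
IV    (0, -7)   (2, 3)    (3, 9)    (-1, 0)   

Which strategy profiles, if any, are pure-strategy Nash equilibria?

Find each player's best response to every opponent strategy; NE are the intersections.
Firm 1's best responses — vs I: I (payoff 5); vs II: IV (payoff 2); vs III: IV (payoff 3); vs IV: II (payoff 1).
Firm 2's best responses — vs I: I (payoff 3); vs II: IV (payoff 7); vs III: III (payoff 2); vs IV: III (payoff 9).
Mutual best responses occur at (I, I), (II, IV), and (IV, III); at each, neither player gains by switching.

(I, I), (II, IV), and (IV, III)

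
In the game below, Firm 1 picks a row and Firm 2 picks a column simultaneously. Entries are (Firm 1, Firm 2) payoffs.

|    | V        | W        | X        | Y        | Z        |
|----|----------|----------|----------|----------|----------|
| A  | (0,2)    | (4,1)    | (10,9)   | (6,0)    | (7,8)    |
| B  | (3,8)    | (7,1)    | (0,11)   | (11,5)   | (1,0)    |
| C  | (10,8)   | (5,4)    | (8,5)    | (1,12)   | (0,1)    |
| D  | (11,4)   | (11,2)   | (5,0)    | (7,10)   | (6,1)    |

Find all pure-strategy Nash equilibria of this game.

(A, X)

Check mutual best responses: a cell is a NE iff neither player can gain by unilaterally deviating.
Firm 1's best responses — vs V: D (payoff 11); vs W: D (payoff 11); vs X: A (payoff 10); vs Y: B (payoff 11); vs Z: A (payoff 7).
Firm 2's best responses — vs A: X (payoff 9); vs B: X (payoff 11); vs C: Y (payoff 12); vs D: Y (payoff 10).
The only mutual best response is (A, X); neither player gains by switching there.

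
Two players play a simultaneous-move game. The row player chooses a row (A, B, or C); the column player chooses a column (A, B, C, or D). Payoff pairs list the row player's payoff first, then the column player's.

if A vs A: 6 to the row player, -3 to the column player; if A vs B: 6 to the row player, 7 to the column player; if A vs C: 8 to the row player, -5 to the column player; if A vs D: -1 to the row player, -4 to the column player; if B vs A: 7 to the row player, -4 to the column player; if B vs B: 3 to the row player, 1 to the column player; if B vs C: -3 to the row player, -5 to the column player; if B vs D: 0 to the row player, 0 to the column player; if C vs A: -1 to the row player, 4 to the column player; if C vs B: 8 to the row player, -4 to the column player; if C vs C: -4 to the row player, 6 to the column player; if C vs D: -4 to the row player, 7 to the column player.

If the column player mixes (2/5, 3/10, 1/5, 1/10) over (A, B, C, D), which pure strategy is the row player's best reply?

A

Compute the row player's expected payoff from each pure strategy against the given mix.
A: (2/5)·6 + (3/10)·6 + (1/5)·8 + (1/10)·(-1) = 57/10
B: (2/5)·7 + (3/10)·3 + (1/5)·(-3) + (1/10)·0 = 31/10
C: (2/5)·(-1) + (3/10)·8 + (1/5)·(-4) + (1/10)·(-4) = 4/5
Highest expected payoff is 57/10, from A.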